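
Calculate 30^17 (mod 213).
162

Repeated squaring. Binary of 17 = 10001.
30^1 ≡ 30 (mod 213); 30^2 ≡ 48 (mod 213); 30^4 ≡ 174 (mod 213); 30^8 ≡ 30 (mod 213); 30^16 ≡ 48 (mod 213)
30^17 = 30^1 × 30^16 ≡ 162 (mod 213)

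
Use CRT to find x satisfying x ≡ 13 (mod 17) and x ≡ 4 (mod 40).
404

Using Chinese Remainder Theorem:
M = 17 × 40 = 680
M1 = 40, M2 = 17
y1 = 40^(-1) mod 17 = 3
y2 = 17^(-1) mod 40 = 33
x = (13×40×3 + 4×17×33) mod 680 = 404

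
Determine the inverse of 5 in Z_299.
60

gcd(5, 299) = 1, so the inverse exists.
Extended Euclidean algorithm on (299, 5):
299 = 59 × 5 + 4  ⟹  4 = (1)·299 + (-59)·5
5 = 1 × 4 + 1  ⟹  1 = (-1)·299 + (60)·5
So (60)·5 ≡ 1 (mod 299), i.e. 5^(-1) ≡ 60 (mod 299).
Check: 5 × 60 = 300 ≡ 1 (mod 299)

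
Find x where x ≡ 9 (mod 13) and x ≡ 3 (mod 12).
87

Using Chinese Remainder Theorem:
M = 13 × 12 = 156
M1 = 12, M2 = 13
y1 = 12^(-1) mod 13 = 12
y2 = 13^(-1) mod 12 = 1
x = (9×12×12 + 3×13×1) mod 156 = 87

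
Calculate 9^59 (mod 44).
5

Repeated squaring. Binary of 59 = 111011.
9^1 ≡ 9 (mod 44); 9^2 ≡ 37 (mod 44); 9^4 ≡ 5 (mod 44); 9^8 ≡ 25 (mod 44); 9^16 ≡ 9 (mod 44); 9^32 ≡ 37 (mod 44)
9^59 = 9^1 × 9^2 × 9^8 × 9^16 × 9^32 ≡ 5 (mod 44)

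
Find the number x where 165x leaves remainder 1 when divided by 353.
92

gcd(165, 353) = 1, so the inverse exists.
Extended Euclidean algorithm on (353, 165):
353 = 2 × 165 + 23  ⟹  23 = (1)·353 + (-2)·165
165 = 7 × 23 + 4  ⟹  4 = (-7)·353 + (15)·165
23 = 5 × 4 + 3  ⟹  3 = (36)·353 + (-77)·165
4 = 1 × 3 + 1  ⟹  1 = (-43)·353 + (92)·165
So (92)·165 ≡ 1 (mod 353), i.e. 165^(-1) ≡ 92 (mod 353).
Check: 165 × 92 = 15180 ≡ 1 (mod 353)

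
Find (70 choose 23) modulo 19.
17

Using Lucas' theorem:
Write n=70 and k=23 in base 19:
n in base 19: [3, 13]
k in base 19: [1, 4]
C(70,23) mod 19 = ∏ C(n_i, k_i) mod 19
Digit binomials (mod 19): C(3,1) = 3; C(13,4) = 715 ≡ 12
Product: 3 × 12 = 36 ≡ 17 (mod 19)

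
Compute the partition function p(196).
2814570987591

p(n) counts ways to write n as a sum of positive integers (order ignored).
Euler's pentagonal recurrence: p(k) = p(k-1) + p(k-2) - p(k-5) - p(k-7) + p(k-12) + p(k-15) - ... (offsets j(3j∓1)/2, signs ++--, p(0)=1, p(<0)=0).
DP table for k = 0..195: p(0)=1, p(1)=1, p(2)=2, p(3)=3, p(4)=5, p(5)=7, p(6)=11, p(7)=15, p(8)=22, p(9)=30, p(10)=42, p(11)=56, p(12)=77, p(13)=101, p(14)=135, p(15)=176, p(16)=231, p(17)=297, p(18)=385, p(19)=490, p(20)=627, p(21)=792, p(22)=1002, p(23)=1255, p(24)=1575, p(25)=1958, p(26)=2436, p(27)=3010, p(28)=3718, p(29)=4565, p(30)=5604, p(31)=6842, p(32)=8349, p(33)=10143, p(34)=12310, p(35)=14883, p(36)=17977, p(37)=21637, p(38)=26015, p(39)=31185, p(40)=37338, p(41)=44583, p(42)=53174, p(43)=63261, p(44)=75175, p(45)=89134, p(46)=105558, p(47)=124754, p(48)=147273, p(49)=173525, p(50)=204226, p(51)=239943, p(52)=281589, p(53)=329931, p(54)=386155, p(55)=451276, p(56)=526823, p(57)=614154, p(58)=715220, p(59)=831820, p(60)=966467, p(61)=1121505, p(62)=1300156, p(63)=1505499, p(64)=1741630, p(65)=2012558, p(66)=2323520, p(67)=2679689, p(68)=3087735, p(69)=3554345, p(70)=4087968, p(71)=4697205, p(72)=5392783, p(73)=6185689, p(74)=7089500, p(75)=8118264, p(76)=9289091, p(77)=10619863, p(78)=12132164, p(79)=13848650, p(80)=15796476, p(81)=18004327, p(82)=20506255, p(83)=23338469, p(84)=26543660, p(85)=30167357, p(86)=34262962, p(87)=38887673, p(88)=44108109, p(89)=49995925, p(90)=56634173, p(91)=64112359, p(92)=72533807, p(93)=82010177, p(94)=92669720, p(95)=104651419, p(96)=118114304, p(97)=133230930, p(98)=150198136, p(99)=169229875, p(100)=190569292, p(101)=214481126, p(102)=241265379, p(103)=271248950, p(104)=304801365, p(105)=342325709, p(106)=384276336, p(107)=431149389, p(108)=483502844, p(109)=541946240, p(110)=607163746, p(111)=679903203, p(112)=761002156, p(113)=851376628, p(114)=952050665, p(115)=1064144451, p(116)=1188908248, p(117)=1327710076, p(118)=1482074143, p(119)=1653668665, p(120)=1844349560, p(121)=2056148051, p(122)=2291320912, p(123)=2552338241, p(124)=2841940500, p(125)=3163127352, p(126)=3519222692, p(127)=3913864295, p(128)=4351078600, p(129)=4835271870, p(130)=5371315400, p(131)=5964539504, p(132)=6620830889, p(133)=7346629512, p(134)=8149040695, p(135)=9035836076, p(136)=10015581680, p(137)=11097645016, p(138)=12292341831, p(139)=13610949895, p(140)=15065878135, p(141)=16670689208, p(142)=18440293320, p(143)=20390982757, p(144)=22540654445, p(145)=24908858009, p(146)=27517052599, p(147)=30388671978, p(148)=33549419497, p(149)=37027355200, p(150)=40853235313, p(151)=45060624582, p(152)=49686288421, p(153)=54770336324, p(154)=60356673280, p(155)=66493182097, p(156)=73232243759, p(157)=80630964769, p(158)=88751778802, p(159)=97662728555, p(160)=107438159466, p(161)=118159068427, p(162)=129913904637, p(163)=142798995930, p(164)=156919475295, p(165)=172389800255, p(166)=189334822579, p(167)=207890420102, p(168)=228204732751, p(169)=250438925115, p(170)=274768617130, p(171)=301384802048, p(172)=330495499613, p(173)=362326859895, p(174)=397125074750, p(175)=435157697830, p(176)=476715857290, p(177)=522115831195, p(178)=571701605655, p(179)=625846753120, p(180)=684957390936, p(181)=749474411781, p(182)=819876908323, p(183)=896684817527, p(184)=980462880430, p(185)=1071823774337, p(186)=1171432692373, p(187)=1280011042268, p(188)=1398341745571, p(189)=1527273599625, p(190)=1667727404093, p(191)=1820701100652, p(192)=1987276856363, p(193)=2168627105469, p(194)=2366022741845, p(195)=2580840212973.
Final step: p(196) = p(195) + p(194) - p(191) - p(189) + p(184) + p(181) - p(174) - p(170) + p(161) + p(156) - p(145) - p(139) + p(126) + p(119) - p(104) - p(96) + p(79) + p(70) - p(51) - p(41) + p(20) + p(9)
= 2580840212973 + 2366022741845 - 1820701100652 - 1527273599625 + 980462880430 + 749474411781 - 397125074750 - 274768617130 + 118159068427 + 73232243759 - 24908858009 - 13610949895 + 3519222692 + 1653668665 - 304801365 - 118114304 + 13848650 + 4087968 - 239943 - 44583 + 627 + 30
= 2814570987591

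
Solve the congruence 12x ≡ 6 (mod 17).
x ≡ 9 (mod 17)

gcd(12, 17) = 1, which divides 6, so solutions exist.
Find 12^(-1) mod 17 by the extended Euclidean algorithm:
17 = 1 × 12 + 5  ⟹  5 = (1)·17 + (-1)·12
12 = 2 × 5 + 2  ⟹  2 = (-2)·17 + (3)·12
5 = 2 × 2 + 1  ⟹  1 = (5)·17 + (-7)·12
So (-7)·12 ≡ 1 (mod 17), i.e. 12^(-1) ≡ -7 ≡ 10 (mod 17).
x ≡ 10 × 6 = 60 ≡ 9 (mod 17).
Check: 12 × 9 = 108 ≡ 6 (mod 17).
Unique solution: x ≡ 9 (mod 17)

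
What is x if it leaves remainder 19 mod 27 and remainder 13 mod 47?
154

Using Chinese Remainder Theorem:
M = 27 × 47 = 1269
M1 = 47, M2 = 27
y1 = 47^(-1) mod 27 = 23
y2 = 27^(-1) mod 47 = 7
x = (19×47×23 + 13×27×7) mod 1269 = 154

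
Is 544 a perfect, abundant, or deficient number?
abundant

Proper divisors of 544: sum = 1 + 2 + 4 + 8 + 16 + 17 + 32 + 34 + 68 + 136 + 272 = 590
Since 590 > 544, 544 is abundant.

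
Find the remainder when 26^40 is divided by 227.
188

Repeated squaring. Binary of 40 = 101000.
26^1 ≡ 26 (mod 227); 26^2 ≡ 222 (mod 227); 26^4 ≡ 25 (mod 227); 26^8 ≡ 171 (mod 227); 26^16 ≡ 185 (mod 227); 26^32 ≡ 175 (mod 227)
26^40 = 26^8 × 26^32 ≡ 188 (mod 227)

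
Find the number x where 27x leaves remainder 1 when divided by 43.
8

gcd(27, 43) = 1, so the inverse exists.
Extended Euclidean algorithm on (43, 27):
43 = 1 × 27 + 16  ⟹  16 = (1)·43 + (-1)·27
27 = 1 × 16 + 11  ⟹  11 = (-1)·43 + (2)·27
16 = 1 × 11 + 5  ⟹  5 = (2)·43 + (-3)·27
11 = 2 × 5 + 1  ⟹  1 = (-5)·43 + (8)·27
So (8)·27 ≡ 1 (mod 43), i.e. 27^(-1) ≡ 8 (mod 43).
Check: 27 × 8 = 216 ≡ 1 (mod 43)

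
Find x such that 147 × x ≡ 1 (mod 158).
43

gcd(147, 158) = 1, so the inverse exists.
Extended Euclidean algorithm on (158, 147):
158 = 1 × 147 + 11  ⟹  11 = (1)·158 + (-1)·147
147 = 13 × 11 + 4  ⟹  4 = (-13)·158 + (14)·147
11 = 2 × 4 + 3  ⟹  3 = (27)·158 + (-29)·147
4 = 1 × 3 + 1  ⟹  1 = (-40)·158 + (43)·147
So (43)·147 ≡ 1 (mod 158), i.e. 147^(-1) ≡ 43 (mod 158).
Check: 147 × 43 = 6321 ≡ 1 (mod 158)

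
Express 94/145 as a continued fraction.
[0; 1, 1, 1, 5, 2, 1, 2]

Euclidean algorithm steps:
94 = 0 × 145 + 94
145 = 1 × 94 + 51
94 = 1 × 51 + 43
51 = 1 × 43 + 8
43 = 5 × 8 + 3
8 = 2 × 3 + 2
3 = 1 × 2 + 1
2 = 2 × 1 + 0
Continued fraction: [0; 1, 1, 1, 5, 2, 1, 2]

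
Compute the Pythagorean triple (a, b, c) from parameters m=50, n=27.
(1771, 2700, 3229)

Euclid's formula: a = m² - n², b = 2mn, c = m² + n²
m = 50, n = 27
a = 50² - 27² = 2500 - 729 = 1771
b = 2 × 50 × 27 = 2700
c = 50² + 27² = 2500 + 729 = 3229
Verification: 1771² + 2700² = 3136441 + 7290000 = 10426441 = 3229² ✓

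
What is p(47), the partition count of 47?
124754

p(n) counts ways to write n as a sum of positive integers (order ignored).
Euler's pentagonal recurrence: p(k) = p(k-1) + p(k-2) - p(k-5) - p(k-7) + p(k-12) + p(k-15) - ... (offsets j(3j∓1)/2, signs ++--, p(0)=1, p(<0)=0).
DP table for k = 0..46: p(0)=1, p(1)=1, p(2)=2, p(3)=3, p(4)=5, p(5)=7, p(6)=11, p(7)=15, p(8)=22, p(9)=30, p(10)=42, p(11)=56, p(12)=77, p(13)=101, p(14)=135, p(15)=176, p(16)=231, p(17)=297, p(18)=385, p(19)=490, p(20)=627, p(21)=792, p(22)=1002, p(23)=1255, p(24)=1575, p(25)=1958, p(26)=2436, p(27)=3010, p(28)=3718, p(29)=4565, p(30)=5604, p(31)=6842, p(32)=8349, p(33)=10143, p(34)=12310, p(35)=14883, p(36)=17977, p(37)=21637, p(38)=26015, p(39)=31185, p(40)=37338, p(41)=44583, p(42)=53174, p(43)=63261, p(44)=75175, p(45)=89134, p(46)=105558.
Final step: p(47) = p(46) + p(45) - p(42) - p(40) + p(35) + p(32) - p(25) - p(21) + p(12) + p(7)
= 105558 + 89134 - 53174 - 37338 + 14883 + 8349 - 1958 - 792 + 77 + 15
= 124754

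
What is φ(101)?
100

101 = 101
φ(n) = n × ∏(1 - 1/p) for each prime p dividing n
φ(101) = 101 × (1 - 1/101) = 100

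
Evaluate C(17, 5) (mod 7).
0

Using Lucas' theorem:
Write n=17 and k=5 in base 7:
n in base 7: [2, 3]
k in base 7: [0, 5]
C(17,5) mod 7 = ∏ C(n_i, k_i) mod 7
Digit binomials (mod 7): C(2,0) = 1; C(3,5) = 0 (k_i > n_i)
Product: 1 × 0 = 0 ≡ 0 (mod 7)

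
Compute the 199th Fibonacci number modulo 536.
397

Matrix identity: Q^n = [[F_(n+1), F_n], [F_n, F_(n-1)]] with Q = [[1,1],[1,0]].
n = 199 = 11000111₂. Square-and-multiply, entries mod 536:
Q^1 = [[1,1],[1,0]]
Q^3 = (Q^1)²·Q = [[3,2],[2,1]]
Q^6 = (Q^3)² = [[13,8],[8,5]]
Q^12 = (Q^6)² = [[233,144],[144,89]]
Q^24 = (Q^12)² = [[521,272],[272,249]]
Q^49 = (Q^24)²·Q = [[105,241],[241,400]]
Q^99 = (Q^49)²·Q = [[531,498],[498,33]]
Q^199 = (Q^99)²·Q = [[405,397],[397,8]]
F_199 mod 536 = Q^199[0][1] = 397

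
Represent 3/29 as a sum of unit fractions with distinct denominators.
1/10 + 1/290

Greedy algorithm:
3/29: ceiling(29/3) = 10, use 1/10
1/290: ceiling(290/1) = 290, use 1/290
Result: 3/29 = 1/10 + 1/290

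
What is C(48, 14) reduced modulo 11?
5

Using Lucas' theorem:
Write n=48 and k=14 in base 11:
n in base 11: [4, 4]
k in base 11: [1, 3]
C(48,14) mod 11 = ∏ C(n_i, k_i) mod 11
Digit binomials (mod 11): C(4,1) = 4; C(4,3) = 4
Product: 4 × 4 = 16 ≡ 5 (mod 11)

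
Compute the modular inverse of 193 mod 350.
107

gcd(193, 350) = 1, so the inverse exists.
Extended Euclidean algorithm on (350, 193):
350 = 1 × 193 + 157  ⟹  157 = (1)·350 + (-1)·193
193 = 1 × 157 + 36  ⟹  36 = (-1)·350 + (2)·193
157 = 4 × 36 + 13  ⟹  13 = (5)·350 + (-9)·193
36 = 2 × 13 + 10  ⟹  10 = (-11)·350 + (20)·193
13 = 1 × 10 + 3  ⟹  3 = (16)·350 + (-29)·193
10 = 3 × 3 + 1  ⟹  1 = (-59)·350 + (107)·193
So (107)·193 ≡ 1 (mod 350), i.e. 193^(-1) ≡ 107 (mod 350).
Check: 193 × 107 = 20651 ≡ 1 (mod 350)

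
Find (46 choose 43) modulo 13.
9

Using Lucas' theorem:
Write n=46 and k=43 in base 13:
n in base 13: [3, 7]
k in base 13: [3, 4]
C(46,43) mod 13 = ∏ C(n_i, k_i) mod 13
Digit binomials (mod 13): C(3,3) = 1; C(7,4) = 35 ≡ 9
Product: 1 × 9 = 9 ≡ 9 (mod 13)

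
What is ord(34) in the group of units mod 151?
75

151 is prime, so ord(34) divides φ(151) = 150.
Divisors of 150: 1, 2, 3, 5, 6, 10, 15, 25, 30, 50, 75, 150.
Repeated squaring: 34^1 ≡ 34, 34^2 ≡ 99, 34^4 ≡ 137, 34^8 ≡ 45, 34^16 ≡ 62, 34^32 ≡ 69, 34^64 ≡ 80, 34^128 ≡ 58 (mod 151).
Test 34^d mod 151 for each divisor d in increasing order:
34^1 ≡ 34
34^2 ≡ 99
34^3 = 34^2·34^1 ≡ 44
34^5 = 34^4·34^1 ≡ 128
34^6 = 34^4·34^2 ≡ 124
34^10 = 34^8·34^2 ≡ 76
34^15 = 34^8·34^4·34^2·34^1 ≡ 64
34^25 = 34^16·34^8·34^1 ≡ 32
34^30 = 34^16·34^8·34^4·34^2 ≡ 19
34^50 = 34^32·34^16·34^2 ≡ 118
34^75 = 34^64·34^8·34^2·34^1 ≡ 1  ← first divisor giving 1
The order is 75.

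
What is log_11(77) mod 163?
6

Baby-step giant-step with step n = ⌈√163⌉ = 13.
Baby steps 11^j mod 163 (j:value) for j=0..12: 0:1, 1:11, 2:121, 3:27, 4:134, 5:7, 6:77, 7:32, 8:26, 9:123, 10:49, 11:50, 12:61.
h = 77 is already in the table at j=6, so x = 6.
Check: 11^6 ≡ 77 (mod 163).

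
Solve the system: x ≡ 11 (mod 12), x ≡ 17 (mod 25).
167

Using Chinese Remainder Theorem:
M = 12 × 25 = 300
M1 = 25, M2 = 12
y1 = 25^(-1) mod 12 = 1
y2 = 12^(-1) mod 25 = 23
x = (11×25×1 + 17×12×23) mod 300 = 167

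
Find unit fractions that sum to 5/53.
1/11 + 1/292 + 1/170236

Greedy algorithm:
5/53: ceiling(53/5) = 11, use 1/11
2/583: ceiling(583/2) = 292, use 1/292
1/170236: ceiling(170236/1) = 170236, use 1/170236
Result: 5/53 = 1/11 + 1/292 + 1/170236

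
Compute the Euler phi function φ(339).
224

339 = 3 × 113
φ(n) = n × ∏(1 - 1/p) for each prime p dividing n
φ(339) = 339 × (1 - 1/3) × (1 - 1/113) = 224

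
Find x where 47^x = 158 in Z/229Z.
100

Baby-step giant-step with step n = ⌈√229⌉ = 16.
Baby steps 47^j mod 229 (j:value) for j=0..15: 0:1, 1:47, 2:148, 3:86, 4:149, 5:133, 6:68, 7:219, 8:217, 9:123, 10:56, 11:113, 12:44, 13:7, 14:100, 15:120.
Giant-step multiplier: 47^(-16) ≡ 47^(228-16) = 47^212 ≡ 132 (mod 229).
Giant steps γ_i = 158·132^i mod 229: γ_0=158, γ_1=17, γ_2=183, γ_3=111, γ_4=225, γ_5=159, γ_6=149 (in table at j=4).
x = i·n + j = 6·16 + 4 = 100.
Check: 47^100 ≡ 158 (mod 229).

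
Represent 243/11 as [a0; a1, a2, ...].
[22; 11]

Euclidean algorithm steps:
243 = 22 × 11 + 1
11 = 11 × 1 + 0
Continued fraction: [22; 11]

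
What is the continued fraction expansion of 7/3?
[2; 3]

Euclidean algorithm steps:
7 = 2 × 3 + 1
3 = 3 × 1 + 0
Continued fraction: [2; 3]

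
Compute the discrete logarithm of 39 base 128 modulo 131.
50

Baby-step giant-step with step n = ⌈√131⌉ = 12.
Baby steps 128^j mod 131 (j:value) for j=0..11: 0:1, 1:128, 2:9, 3:104, 4:81, 5:19, 6:74, 7:40, 8:11, 9:98, 10:99, 11:96.
Giant-step multiplier: 128^(-12) ≡ 128^(130-12) = 128^118 ≡ 5 (mod 131).
Giant steps γ_i = 39·5^i mod 131: γ_0=39, γ_1=64, γ_2=58, γ_3=28, γ_4=9 (in table at j=2).
x = i·n + j = 4·12 + 2 = 50.
Check: 128^50 ≡ 39 (mod 131).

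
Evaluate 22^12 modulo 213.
16

Repeated squaring. Binary of 12 = 1100.
22^1 ≡ 22 (mod 213); 22^2 ≡ 58 (mod 213); 22^4 ≡ 169 (mod 213); 22^8 ≡ 19 (mod 213)
22^12 = 22^4 × 22^8 ≡ 16 (mod 213)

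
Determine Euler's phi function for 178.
88

178 = 2 × 89
φ(n) = n × ∏(1 - 1/p) for each prime p dividing n
φ(178) = 178 × (1 - 1/2) × (1 - 1/89) = 88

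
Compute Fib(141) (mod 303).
236

Matrix identity: Q^n = [[F_(n+1), F_n], [F_n, F_(n-1)]] with Q = [[1,1],[1,0]].
n = 141 = 10001101₂. Square-and-multiply, entries mod 303:
Q^1 = [[1,1],[1,0]]
Q^2 = (Q^1)² = [[2,1],[1,1]]
Q^4 = (Q^2)² = [[5,3],[3,2]]
Q^8 = (Q^4)² = [[34,21],[21,13]]
Q^17 = (Q^8)²·Q = [[160,82],[82,78]]
Q^35 = (Q^17)²·Q = [[27,206],[206,124]]
Q^70 = (Q^35)² = [[139,200],[200,242]]
Q^141 = (Q^70)²·Q = [[80,236],[236,147]]
F_141 mod 303 = Q^141[0][1] = 236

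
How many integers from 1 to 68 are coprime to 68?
32

68 = 2^2 × 17
φ(n) = n × ∏(1 - 1/p) for each prime p dividing n
φ(68) = 68 × (1 - 1/2) × (1 - 1/17) = 32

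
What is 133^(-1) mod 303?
262

gcd(133, 303) = 1, so the inverse exists.
Extended Euclidean algorithm on (303, 133):
303 = 2 × 133 + 37  ⟹  37 = (1)·303 + (-2)·133
133 = 3 × 37 + 22  ⟹  22 = (-3)·303 + (7)·133
37 = 1 × 22 + 15  ⟹  15 = (4)·303 + (-9)·133
22 = 1 × 15 + 7  ⟹  7 = (-7)·303 + (16)·133
15 = 2 × 7 + 1  ⟹  1 = (18)·303 + (-41)·133
So (-41)·133 ≡ 1 (mod 303), i.e. 133^(-1) ≡ -41 ≡ 262 (mod 303).
Check: 133 × 262 = 34846 ≡ 1 (mod 303)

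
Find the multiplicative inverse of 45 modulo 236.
21

gcd(45, 236) = 1, so the inverse exists.
Extended Euclidean algorithm on (236, 45):
236 = 5 × 45 + 11  ⟹  11 = (1)·236 + (-5)·45
45 = 4 × 11 + 1  ⟹  1 = (-4)·236 + (21)·45
So (21)·45 ≡ 1 (mod 236), i.e. 45^(-1) ≡ 21 (mod 236).
Check: 45 × 21 = 945 ≡ 1 (mod 236)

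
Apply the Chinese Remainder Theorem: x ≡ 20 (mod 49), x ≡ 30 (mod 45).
1245

Using Chinese Remainder Theorem:
M = 49 × 45 = 2205
M1 = 45, M2 = 49
y1 = 45^(-1) mod 49 = 12
y2 = 49^(-1) mod 45 = 34
x = (20×45×12 + 30×49×34) mod 2205 = 1245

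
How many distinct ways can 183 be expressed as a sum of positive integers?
896684817527

p(n) counts ways to write n as a sum of positive integers (order ignored).
Euler's pentagonal recurrence: p(k) = p(k-1) + p(k-2) - p(k-5) - p(k-7) + p(k-12) + p(k-15) - ... (offsets j(3j∓1)/2, signs ++--, p(0)=1, p(<0)=0).
DP table for k = 0..182: p(0)=1, p(1)=1, p(2)=2, p(3)=3, p(4)=5, p(5)=7, p(6)=11, p(7)=15, p(8)=22, p(9)=30, p(10)=42, p(11)=56, p(12)=77, p(13)=101, p(14)=135, p(15)=176, p(16)=231, p(17)=297, p(18)=385, p(19)=490, p(20)=627, p(21)=792, p(22)=1002, p(23)=1255, p(24)=1575, p(25)=1958, p(26)=2436, p(27)=3010, p(28)=3718, p(29)=4565, p(30)=5604, p(31)=6842, p(32)=8349, p(33)=10143, p(34)=12310, p(35)=14883, p(36)=17977, p(37)=21637, p(38)=26015, p(39)=31185, p(40)=37338, p(41)=44583, p(42)=53174, p(43)=63261, p(44)=75175, p(45)=89134, p(46)=105558, p(47)=124754, p(48)=147273, p(49)=173525, p(50)=204226, p(51)=239943, p(52)=281589, p(53)=329931, p(54)=386155, p(55)=451276, p(56)=526823, p(57)=614154, p(58)=715220, p(59)=831820, p(60)=966467, p(61)=1121505, p(62)=1300156, p(63)=1505499, p(64)=1741630, p(65)=2012558, p(66)=2323520, p(67)=2679689, p(68)=3087735, p(69)=3554345, p(70)=4087968, p(71)=4697205, p(72)=5392783, p(73)=6185689, p(74)=7089500, p(75)=8118264, p(76)=9289091, p(77)=10619863, p(78)=12132164, p(79)=13848650, p(80)=15796476, p(81)=18004327, p(82)=20506255, p(83)=23338469, p(84)=26543660, p(85)=30167357, p(86)=34262962, p(87)=38887673, p(88)=44108109, p(89)=49995925, p(90)=56634173, p(91)=64112359, p(92)=72533807, p(93)=82010177, p(94)=92669720, p(95)=104651419, p(96)=118114304, p(97)=133230930, p(98)=150198136, p(99)=169229875, p(100)=190569292, p(101)=214481126, p(102)=241265379, p(103)=271248950, p(104)=304801365, p(105)=342325709, p(106)=384276336, p(107)=431149389, p(108)=483502844, p(109)=541946240, p(110)=607163746, p(111)=679903203, p(112)=761002156, p(113)=851376628, p(114)=952050665, p(115)=1064144451, p(116)=1188908248, p(117)=1327710076, p(118)=1482074143, p(119)=1653668665, p(120)=1844349560, p(121)=2056148051, p(122)=2291320912, p(123)=2552338241, p(124)=2841940500, p(125)=3163127352, p(126)=3519222692, p(127)=3913864295, p(128)=4351078600, p(129)=4835271870, p(130)=5371315400, p(131)=5964539504, p(132)=6620830889, p(133)=7346629512, p(134)=8149040695, p(135)=9035836076, p(136)=10015581680, p(137)=11097645016, p(138)=12292341831, p(139)=13610949895, p(140)=15065878135, p(141)=16670689208, p(142)=18440293320, p(143)=20390982757, p(144)=22540654445, p(145)=24908858009, p(146)=27517052599, p(147)=30388671978, p(148)=33549419497, p(149)=37027355200, p(150)=40853235313, p(151)=45060624582, p(152)=49686288421, p(153)=54770336324, p(154)=60356673280, p(155)=66493182097, p(156)=73232243759, p(157)=80630964769, p(158)=88751778802, p(159)=97662728555, p(160)=107438159466, p(161)=118159068427, p(162)=129913904637, p(163)=142798995930, p(164)=156919475295, p(165)=172389800255, p(166)=189334822579, p(167)=207890420102, p(168)=228204732751, p(169)=250438925115, p(170)=274768617130, p(171)=301384802048, p(172)=330495499613, p(173)=362326859895, p(174)=397125074750, p(175)=435157697830, p(176)=476715857290, p(177)=522115831195, p(178)=571701605655, p(179)=625846753120, p(180)=684957390936, p(181)=749474411781, p(182)=819876908323.
Final step: p(183) = p(182) + p(181) - p(178) - p(176) + p(171) + p(168) - p(161) - p(157) + p(148) + p(143) - p(132) - p(126) + p(113) + p(106) - p(91) - p(83) + p(66) + p(57) - p(38) - p(28) + p(7)
= 819876908323 + 749474411781 - 571701605655 - 476715857290 + 301384802048 + 228204732751 - 118159068427 - 80630964769 + 33549419497 + 20390982757 - 6620830889 - 3519222692 + 851376628 + 384276336 - 64112359 - 23338469 + 2323520 + 614154 - 26015 - 3718 + 15
= 896684817527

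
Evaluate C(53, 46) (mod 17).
0

Using Lucas' theorem:
Write n=53 and k=46 in base 17:
n in base 17: [3, 2]
k in base 17: [2, 12]
C(53,46) mod 17 = ∏ C(n_i, k_i) mod 17
Digit binomials (mod 17): C(3,2) = 3; C(2,12) = 0 (k_i > n_i)
Product: 3 × 0 = 0 ≡ 0 (mod 17)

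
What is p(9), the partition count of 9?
30

p(n) counts ways to write n as a sum of positive integers (order ignored).
Examples: 9; 8 + 1; 7 + 2; 7 + 1 + 1; 6 + 3; ... (30 total)
p(9) = 30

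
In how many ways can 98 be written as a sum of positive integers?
150198136

p(n) counts ways to write n as a sum of positive integers (order ignored).
Euler's pentagonal recurrence: p(k) = p(k-1) + p(k-2) - p(k-5) - p(k-7) + p(k-12) + p(k-15) - ... (offsets j(3j∓1)/2, signs ++--, p(0)=1, p(<0)=0).
DP table for k = 0..97: p(0)=1, p(1)=1, p(2)=2, p(3)=3, p(4)=5, p(5)=7, p(6)=11, p(7)=15, p(8)=22, p(9)=30, p(10)=42, p(11)=56, p(12)=77, p(13)=101, p(14)=135, p(15)=176, p(16)=231, p(17)=297, p(18)=385, p(19)=490, p(20)=627, p(21)=792, p(22)=1002, p(23)=1255, p(24)=1575, p(25)=1958, p(26)=2436, p(27)=3010, p(28)=3718, p(29)=4565, p(30)=5604, p(31)=6842, p(32)=8349, p(33)=10143, p(34)=12310, p(35)=14883, p(36)=17977, p(37)=21637, p(38)=26015, p(39)=31185, p(40)=37338, p(41)=44583, p(42)=53174, p(43)=63261, p(44)=75175, p(45)=89134, p(46)=105558, p(47)=124754, p(48)=147273, p(49)=173525, p(50)=204226, p(51)=239943, p(52)=281589, p(53)=329931, p(54)=386155, p(55)=451276, p(56)=526823, p(57)=614154, p(58)=715220, p(59)=831820, p(60)=966467, p(61)=1121505, p(62)=1300156, p(63)=1505499, p(64)=1741630, p(65)=2012558, p(66)=2323520, p(67)=2679689, p(68)=3087735, p(69)=3554345, p(70)=4087968, p(71)=4697205, p(72)=5392783, p(73)=6185689, p(74)=7089500, p(75)=8118264, p(76)=9289091, p(77)=10619863, p(78)=12132164, p(79)=13848650, p(80)=15796476, p(81)=18004327, p(82)=20506255, p(83)=23338469, p(84)=26543660, p(85)=30167357, p(86)=34262962, p(87)=38887673, p(88)=44108109, p(89)=49995925, p(90)=56634173, p(91)=64112359, p(92)=72533807, p(93)=82010177, p(94)=92669720, p(95)=104651419, p(96)=118114304, p(97)=133230930.
Final step: p(98) = p(97) + p(96) - p(93) - p(91) + p(86) + p(83) - p(76) - p(72) + p(63) + p(58) - p(47) - p(41) + p(28) + p(21) - p(6)
= 133230930 + 118114304 - 82010177 - 64112359 + 34262962 + 23338469 - 9289091 - 5392783 + 1505499 + 715220 - 124754 - 44583 + 3718 + 792 - 11
= 150198136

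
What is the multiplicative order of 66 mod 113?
112

113 is prime, so ord(66) divides φ(113) = 112.
Divisors of 112: 1, 2, 4, 7, 8, 14, 16, 28, 56, 112.
Repeated squaring: 66^1 ≡ 66, 66^2 ≡ 62, 66^4 ≡ 2, 66^8 ≡ 4, 66^16 ≡ 16, 66^32 ≡ 30, 66^64 ≡ 109 (mod 113).
Test 66^d mod 113 for each divisor d in increasing order:
66^1 ≡ 66
66^2 ≡ 62
66^4 ≡ 2
66^7 = 66^4·66^2·66^1 ≡ 48
66^8 ≡ 4
66^14 = 66^8·66^4·66^2 ≡ 44
66^16 ≡ 16
66^28 = 66^16·66^8·66^4 ≡ 15
66^56 = 66^32·66^16·66^8 ≡ 112
66^112 = 66^64·66^32·66^16 ≡ 1  ← first divisor giving 1
The order is 112.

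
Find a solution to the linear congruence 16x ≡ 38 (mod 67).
x ≡ 61 (mod 67)

gcd(16, 67) = 1, which divides 38, so solutions exist.
Find 16^(-1) mod 67 by the extended Euclidean algorithm:
67 = 4 × 16 + 3  ⟹  3 = (1)·67 + (-4)·16
16 = 5 × 3 + 1  ⟹  1 = (-5)·67 + (21)·16
So (21)·16 ≡ 1 (mod 67), i.e. 16^(-1) ≡ 21 (mod 67).
x ≡ 21 × 38 = 798 ≡ 61 (mod 67).
Check: 16 × 61 = 976 ≡ 38 (mod 67).
Unique solution: x ≡ 61 (mod 67)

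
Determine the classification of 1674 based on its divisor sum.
abundant

Proper divisors of 1674: sum = 1 + 2 + 3 + 6 + 9 + 18 + 27 + 31 + 54 + 62 + 93 + 186 + 279 + 558 + 837 = 2166
Since 2166 > 1674, 1674 is abundant.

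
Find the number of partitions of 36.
17977

p(n) counts ways to write n as a sum of positive integers (order ignored).
Euler's pentagonal recurrence: p(k) = p(k-1) + p(k-2) - p(k-5) - p(k-7) + p(k-12) + p(k-15) - ... (offsets j(3j∓1)/2, signs ++--, p(0)=1, p(<0)=0).
DP table for k = 0..35: p(0)=1, p(1)=1, p(2)=2, p(3)=3, p(4)=5, p(5)=7, p(6)=11, p(7)=15, p(8)=22, p(9)=30, p(10)=42, p(11)=56, p(12)=77, p(13)=101, p(14)=135, p(15)=176, p(16)=231, p(17)=297, p(18)=385, p(19)=490, p(20)=627, p(21)=792, p(22)=1002, p(23)=1255, p(24)=1575, p(25)=1958, p(26)=2436, p(27)=3010, p(28)=3718, p(29)=4565, p(30)=5604, p(31)=6842, p(32)=8349, p(33)=10143, p(34)=12310, p(35)=14883.
Final step: p(36) = p(35) + p(34) - p(31) - p(29) + p(24) + p(21) - p(14) - p(10) + p(1)
= 14883 + 12310 - 6842 - 4565 + 1575 + 792 - 135 - 42 + 1
= 17977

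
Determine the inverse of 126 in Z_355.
31

gcd(126, 355) = 1, so the inverse exists.
Extended Euclidean algorithm on (355, 126):
355 = 2 × 126 + 103  ⟹  103 = (1)·355 + (-2)·126
126 = 1 × 103 + 23  ⟹  23 = (-1)·355 + (3)·126
103 = 4 × 23 + 11  ⟹  11 = (5)·355 + (-14)·126
23 = 2 × 11 + 1  ⟹  1 = (-11)·355 + (31)·126
So (31)·126 ≡ 1 (mod 355), i.e. 126^(-1) ≡ 31 (mod 355).
Check: 126 × 31 = 3906 ≡ 1 (mod 355)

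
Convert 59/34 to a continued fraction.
[1; 1, 2, 1, 3, 2]

Euclidean algorithm steps:
59 = 1 × 34 + 25
34 = 1 × 25 + 9
25 = 2 × 9 + 7
9 = 1 × 7 + 2
7 = 3 × 2 + 1
2 = 2 × 1 + 0
Continued fraction: [1; 1, 2, 1, 3, 2]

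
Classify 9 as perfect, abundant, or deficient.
deficient

Proper divisors of 9: sum = 1 + 3 = 4
Since 4 < 9, 9 is deficient.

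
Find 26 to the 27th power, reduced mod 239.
227

Repeated squaring. Binary of 27 = 11011.
26^1 ≡ 26 (mod 239); 26^2 ≡ 198 (mod 239); 26^4 ≡ 8 (mod 239); 26^8 ≡ 64 (mod 239); 26^16 ≡ 33 (mod 239)
26^27 = 26^1 × 26^2 × 26^8 × 26^16 ≡ 227 (mod 239)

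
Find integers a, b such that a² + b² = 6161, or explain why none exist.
44² + 65² (a=44, b=65)

Factorization: 6161 = 61 × 101
By Fermat: n is sum of two squares iff every prime p ≡ 3 (mod 4) appears to even power.
All primes ≡ 3 (mod 4) appear to even power.
Search a = 0, 1, 2, … for 6161 - a² a perfect square: first hit at a = 44: 6161 - 1936 = 4225 = 65².
6161 = 44² + 65² = 1936 + 4225 ✓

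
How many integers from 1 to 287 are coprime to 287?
240

287 = 7 × 41
φ(n) = n × ∏(1 - 1/p) for each prime p dividing n
φ(287) = 287 × (1 - 1/7) × (1 - 1/41) = 240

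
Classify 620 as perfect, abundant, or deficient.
abundant

Proper divisors of 620: sum = 1 + 2 + 4 + 5 + 10 + 20 + 31 + 62 + 124 + 155 + 310 = 724
Since 724 > 620, 620 is abundant.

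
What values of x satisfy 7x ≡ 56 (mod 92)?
x ≡ 8 (mod 92)

gcd(7, 92) = 1, which divides 56, so solutions exist.
Find 7^(-1) mod 92 by the extended Euclidean algorithm:
92 = 13 × 7 + 1  ⟹  1 = (1)·92 + (-13)·7
So (-13)·7 ≡ 1 (mod 92), i.e. 7^(-1) ≡ -13 ≡ 79 (mod 92).
x ≡ 79 × 56 = 4424 ≡ 8 (mod 92).
Check: 7 × 8 = 56 ≡ 56 (mod 92).
Unique solution: x ≡ 8 (mod 92)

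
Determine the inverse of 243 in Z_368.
315

gcd(243, 368) = 1, so the inverse exists.
Extended Euclidean algorithm on (368, 243):
368 = 1 × 243 + 125  ⟹  125 = (1)·368 + (-1)·243
243 = 1 × 125 + 118  ⟹  118 = (-1)·368 + (2)·243
125 = 1 × 118 + 7  ⟹  7 = (2)·368 + (-3)·243
118 = 16 × 7 + 6  ⟹  6 = (-33)·368 + (50)·243
7 = 1 × 6 + 1  ⟹  1 = (35)·368 + (-53)·243
So (-53)·243 ≡ 1 (mod 368), i.e. 243^(-1) ≡ -53 ≡ 315 (mod 368).
Check: 243 × 315 = 76545 ≡ 1 (mod 368)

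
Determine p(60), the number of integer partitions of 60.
966467

p(n) counts ways to write n as a sum of positive integers (order ignored).
Euler's pentagonal recurrence: p(k) = p(k-1) + p(k-2) - p(k-5) - p(k-7) + p(k-12) + p(k-15) - ... (offsets j(3j∓1)/2, signs ++--, p(0)=1, p(<0)=0).
DP table for k = 0..59: p(0)=1, p(1)=1, p(2)=2, p(3)=3, p(4)=5, p(5)=7, p(6)=11, p(7)=15, p(8)=22, p(9)=30, p(10)=42, p(11)=56, p(12)=77, p(13)=101, p(14)=135, p(15)=176, p(16)=231, p(17)=297, p(18)=385, p(19)=490, p(20)=627, p(21)=792, p(22)=1002, p(23)=1255, p(24)=1575, p(25)=1958, p(26)=2436, p(27)=3010, p(28)=3718, p(29)=4565, p(30)=5604, p(31)=6842, p(32)=8349, p(33)=10143, p(34)=12310, p(35)=14883, p(36)=17977, p(37)=21637, p(38)=26015, p(39)=31185, p(40)=37338, p(41)=44583, p(42)=53174, p(43)=63261, p(44)=75175, p(45)=89134, p(46)=105558, p(47)=124754, p(48)=147273, p(49)=173525, p(50)=204226, p(51)=239943, p(52)=281589, p(53)=329931, p(54)=386155, p(55)=451276, p(56)=526823, p(57)=614154, p(58)=715220, p(59)=831820.
Final step: p(60) = p(59) + p(58) - p(55) - p(53) + p(48) + p(45) - p(38) - p(34) + p(25) + p(20) - p(9) - p(3)
= 831820 + 715220 - 451276 - 329931 + 147273 + 89134 - 26015 - 12310 + 1958 + 627 - 30 - 3
= 966467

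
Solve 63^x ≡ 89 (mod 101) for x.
43

Baby-step giant-step with step n = ⌈√101⌉ = 11.
Baby steps 63^j mod 101 (j:value) for j=0..10: 0:1, 1:63, 2:30, 3:72, 4:92, 5:39, 6:33, 7:59, 8:81, 9:53, 10:6.
Giant-step multiplier: 63^(-11) ≡ 63^(100-11) = 63^89 ≡ 66 (mod 101).
Giant steps γ_i = 89·66^i mod 101: γ_0=89, γ_1=16, γ_2=46, γ_3=6 (in table at j=10).
x = i·n + j = 3·11 + 10 = 43.
Check: 63^43 ≡ 89 (mod 101).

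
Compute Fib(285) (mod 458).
340

Matrix identity: Q^n = [[F_(n+1), F_n], [F_n, F_(n-1)]] with Q = [[1,1],[1,0]].
n = 285 = 100011101₂. Square-and-multiply, entries mod 458:
Q^1 = [[1,1],[1,0]]
Q^2 = (Q^1)² = [[2,1],[1,1]]
Q^4 = (Q^2)² = [[5,3],[3,2]]
Q^8 = (Q^4)² = [[34,21],[21,13]]
Q^17 = (Q^8)²·Q = [[294,223],[223,71]]
Q^35 = (Q^17)²·Q = [[10,139],[139,329]]
Q^71 = (Q^35)²·Q = [[132,185],[185,405]]
Q^142 = (Q^71)² = [[353,417],[417,394]]
Q^285 = (Q^142)²·Q = [[399,340],[340,59]]
F_285 mod 458 = Q^285[0][1] = 340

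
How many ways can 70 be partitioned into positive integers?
4087968

p(n) counts ways to write n as a sum of positive integers (order ignored).
Euler's pentagonal recurrence: p(k) = p(k-1) + p(k-2) - p(k-5) - p(k-7) + p(k-12) + p(k-15) - ... (offsets j(3j∓1)/2, signs ++--, p(0)=1, p(<0)=0).
DP table for k = 0..69: p(0)=1, p(1)=1, p(2)=2, p(3)=3, p(4)=5, p(5)=7, p(6)=11, p(7)=15, p(8)=22, p(9)=30, p(10)=42, p(11)=56, p(12)=77, p(13)=101, p(14)=135, p(15)=176, p(16)=231, p(17)=297, p(18)=385, p(19)=490, p(20)=627, p(21)=792, p(22)=1002, p(23)=1255, p(24)=1575, p(25)=1958, p(26)=2436, p(27)=3010, p(28)=3718, p(29)=4565, p(30)=5604, p(31)=6842, p(32)=8349, p(33)=10143, p(34)=12310, p(35)=14883, p(36)=17977, p(37)=21637, p(38)=26015, p(39)=31185, p(40)=37338, p(41)=44583, p(42)=53174, p(43)=63261, p(44)=75175, p(45)=89134, p(46)=105558, p(47)=124754, p(48)=147273, p(49)=173525, p(50)=204226, p(51)=239943, p(52)=281589, p(53)=329931, p(54)=386155, p(55)=451276, p(56)=526823, p(57)=614154, p(58)=715220, p(59)=831820, p(60)=966467, p(61)=1121505, p(62)=1300156, p(63)=1505499, p(64)=1741630, p(65)=2012558, p(66)=2323520, p(67)=2679689, p(68)=3087735, p(69)=3554345.
Final step: p(70) = p(69) + p(68) - p(65) - p(63) + p(58) + p(55) - p(48) - p(44) + p(35) + p(30) - p(19) - p(13) + p(0)
= 3554345 + 3087735 - 2012558 - 1505499 + 715220 + 451276 - 147273 - 75175 + 14883 + 5604 - 490 - 101 + 1
= 4087968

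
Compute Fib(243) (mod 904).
610

Matrix identity: Q^n = [[F_(n+1), F_n], [F_n, F_(n-1)]] with Q = [[1,1],[1,0]].
n = 243 = 11110011₂. Square-and-multiply, entries mod 904:
Q^1 = [[1,1],[1,0]]
Q^3 = (Q^1)²·Q = [[3,2],[2,1]]
Q^7 = (Q^3)²·Q = [[21,13],[13,8]]
Q^15 = (Q^7)²·Q = [[83,610],[610,377]]
Q^30 = (Q^15)² = [[213,360],[360,757]]
Q^60 = (Q^30)² = [[497,256],[256,241]]
Q^121 = (Q^60)²·Q = [[657,665],[665,896]]
Q^243 = (Q^121)²·Q = [[83,610],[610,377]]
F_243 mod 904 = Q^243[0][1] = 610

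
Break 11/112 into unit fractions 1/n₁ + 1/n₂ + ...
1/11 + 1/137 + 1/168784

Greedy algorithm:
11/112: ceiling(112/11) = 11, use 1/11
9/1232: ceiling(1232/9) = 137, use 1/137
1/168784: ceiling(168784/1) = 168784, use 1/168784
Result: 11/112 = 1/11 + 1/137 + 1/168784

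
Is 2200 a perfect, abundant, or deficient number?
abundant

Proper divisors of 2200: sum = 1 + 2 + 4 + 5 + 8 + 10 + 11 + 20 + ... + 275 + 440 + 550 + 1100 (23 divisors) = 3380
Since 3380 > 2200, 2200 is abundant.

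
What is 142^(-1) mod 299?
259

gcd(142, 299) = 1, so the inverse exists.
Extended Euclidean algorithm on (299, 142):
299 = 2 × 142 + 15  ⟹  15 = (1)·299 + (-2)·142
142 = 9 × 15 + 7  ⟹  7 = (-9)·299 + (19)·142
15 = 2 × 7 + 1  ⟹  1 = (19)·299 + (-40)·142
So (-40)·142 ≡ 1 (mod 299), i.e. 142^(-1) ≡ -40 ≡ 259 (mod 299).
Check: 142 × 259 = 36778 ≡ 1 (mod 299)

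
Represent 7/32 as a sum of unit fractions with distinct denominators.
1/5 + 1/54 + 1/4320

Greedy algorithm:
7/32: ceiling(32/7) = 5, use 1/5
3/160: ceiling(160/3) = 54, use 1/54
1/4320: ceiling(4320/1) = 4320, use 1/4320
Result: 7/32 = 1/5 + 1/54 + 1/4320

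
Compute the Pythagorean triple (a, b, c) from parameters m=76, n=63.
(1807, 9576, 9745)

Euclid's formula: a = m² - n², b = 2mn, c = m² + n²
m = 76, n = 63
a = 76² - 63² = 5776 - 3969 = 1807
b = 2 × 76 × 63 = 9576
c = 76² + 63² = 5776 + 3969 = 9745
Verification: 1807² + 9576² = 3265249 + 91699776 = 94965025 = 9745² ✓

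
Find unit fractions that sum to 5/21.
1/5 + 1/27 + 1/945

Greedy algorithm:
5/21: ceiling(21/5) = 5, use 1/5
4/105: ceiling(105/4) = 27, use 1/27
1/945: ceiling(945/1) = 945, use 1/945
Result: 5/21 = 1/5 + 1/27 + 1/945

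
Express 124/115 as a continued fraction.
[1; 12, 1, 3, 2]

Euclidean algorithm steps:
124 = 1 × 115 + 9
115 = 12 × 9 + 7
9 = 1 × 7 + 2
7 = 3 × 2 + 1
2 = 2 × 1 + 0
Continued fraction: [1; 12, 1, 3, 2]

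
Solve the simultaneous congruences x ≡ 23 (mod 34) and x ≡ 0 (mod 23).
23

Using Chinese Remainder Theorem:
M = 34 × 23 = 782
M1 = 23, M2 = 34
y1 = 23^(-1) mod 34 = 3
y2 = 34^(-1) mod 23 = 21
x = (23×23×3 + 0×34×21) mod 782 = 23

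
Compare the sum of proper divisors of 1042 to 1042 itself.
deficient

Proper divisors of 1042: sum = 1 + 2 + 521 = 524
Since 524 < 1042, 1042 is deficient.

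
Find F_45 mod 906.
458

Matrix identity: Q^n = [[F_(n+1), F_n], [F_n, F_(n-1)]] with Q = [[1,1],[1,0]].
n = 45 = 101101₂. Square-and-multiply, entries mod 906:
Q^1 = [[1,1],[1,0]]
Q^2 = (Q^1)² = [[2,1],[1,1]]
Q^5 = (Q^2)²·Q = [[8,5],[5,3]]
Q^11 = (Q^5)²·Q = [[144,89],[89,55]]
Q^22 = (Q^11)² = [[571,497],[497,74]]
Q^45 = (Q^22)²·Q = [[299,458],[458,747]]
F_45 mod 906 = Q^45[0][1] = 458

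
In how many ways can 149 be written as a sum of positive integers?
37027355200

p(n) counts ways to write n as a sum of positive integers (order ignored).
Euler's pentagonal recurrence: p(k) = p(k-1) + p(k-2) - p(k-5) - p(k-7) + p(k-12) + p(k-15) - ... (offsets j(3j∓1)/2, signs ++--, p(0)=1, p(<0)=0).
DP table for k = 0..148: p(0)=1, p(1)=1, p(2)=2, p(3)=3, p(4)=5, p(5)=7, p(6)=11, p(7)=15, p(8)=22, p(9)=30, p(10)=42, p(11)=56, p(12)=77, p(13)=101, p(14)=135, p(15)=176, p(16)=231, p(17)=297, p(18)=385, p(19)=490, p(20)=627, p(21)=792, p(22)=1002, p(23)=1255, p(24)=1575, p(25)=1958, p(26)=2436, p(27)=3010, p(28)=3718, p(29)=4565, p(30)=5604, p(31)=6842, p(32)=8349, p(33)=10143, p(34)=12310, p(35)=14883, p(36)=17977, p(37)=21637, p(38)=26015, p(39)=31185, p(40)=37338, p(41)=44583, p(42)=53174, p(43)=63261, p(44)=75175, p(45)=89134, p(46)=105558, p(47)=124754, p(48)=147273, p(49)=173525, p(50)=204226, p(51)=239943, p(52)=281589, p(53)=329931, p(54)=386155, p(55)=451276, p(56)=526823, p(57)=614154, p(58)=715220, p(59)=831820, p(60)=966467, p(61)=1121505, p(62)=1300156, p(63)=1505499, p(64)=1741630, p(65)=2012558, p(66)=2323520, p(67)=2679689, p(68)=3087735, p(69)=3554345, p(70)=4087968, p(71)=4697205, p(72)=5392783, p(73)=6185689, p(74)=7089500, p(75)=8118264, p(76)=9289091, p(77)=10619863, p(78)=12132164, p(79)=13848650, p(80)=15796476, p(81)=18004327, p(82)=20506255, p(83)=23338469, p(84)=26543660, p(85)=30167357, p(86)=34262962, p(87)=38887673, p(88)=44108109, p(89)=49995925, p(90)=56634173, p(91)=64112359, p(92)=72533807, p(93)=82010177, p(94)=92669720, p(95)=104651419, p(96)=118114304, p(97)=133230930, p(98)=150198136, p(99)=169229875, p(100)=190569292, p(101)=214481126, p(102)=241265379, p(103)=271248950, p(104)=304801365, p(105)=342325709, p(106)=384276336, p(107)=431149389, p(108)=483502844, p(109)=541946240, p(110)=607163746, p(111)=679903203, p(112)=761002156, p(113)=851376628, p(114)=952050665, p(115)=1064144451, p(116)=1188908248, p(117)=1327710076, p(118)=1482074143, p(119)=1653668665, p(120)=1844349560, p(121)=2056148051, p(122)=2291320912, p(123)=2552338241, p(124)=2841940500, p(125)=3163127352, p(126)=3519222692, p(127)=3913864295, p(128)=4351078600, p(129)=4835271870, p(130)=5371315400, p(131)=5964539504, p(132)=6620830889, p(133)=7346629512, p(134)=8149040695, p(135)=9035836076, p(136)=10015581680, p(137)=11097645016, p(138)=12292341831, p(139)=13610949895, p(140)=15065878135, p(141)=16670689208, p(142)=18440293320, p(143)=20390982757, p(144)=22540654445, p(145)=24908858009, p(146)=27517052599, p(147)=30388671978, p(148)=33549419497.
Final step: p(149) = p(148) + p(147) - p(144) - p(142) + p(137) + p(134) - p(127) - p(123) + p(114) + p(109) - p(98) - p(92) + p(79) + p(72) - p(57) - p(49) + p(32) + p(23) - p(4)
= 33549419497 + 30388671978 - 22540654445 - 18440293320 + 11097645016 + 8149040695 - 3913864295 - 2552338241 + 952050665 + 541946240 - 150198136 - 72533807 + 13848650 + 5392783 - 614154 - 173525 + 8349 + 1255 - 5
= 37027355200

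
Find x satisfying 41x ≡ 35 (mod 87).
x ≡ 73 (mod 87)

gcd(41, 87) = 1, which divides 35, so solutions exist.
Find 41^(-1) mod 87 by the extended Euclidean algorithm:
87 = 2 × 41 + 5  ⟹  5 = (1)·87 + (-2)·41
41 = 8 × 5 + 1  ⟹  1 = (-8)·87 + (17)·41
So (17)·41 ≡ 1 (mod 87), i.e. 41^(-1) ≡ 17 (mod 87).
x ≡ 17 × 35 = 595 ≡ 73 (mod 87).
Check: 41 × 73 = 2993 ≡ 35 (mod 87).
Unique solution: x ≡ 73 (mod 87)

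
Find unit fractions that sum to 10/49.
1/5 + 1/245

Greedy algorithm:
10/49: ceiling(49/10) = 5, use 1/5
1/245: ceiling(245/1) = 245, use 1/245
Result: 10/49 = 1/5 + 1/245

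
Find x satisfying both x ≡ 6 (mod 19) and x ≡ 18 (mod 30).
348

Using Chinese Remainder Theorem:
M = 19 × 30 = 570
M1 = 30, M2 = 19
y1 = 30^(-1) mod 19 = 7
y2 = 19^(-1) mod 30 = 19
x = (6×30×7 + 18×19×19) mod 570 = 348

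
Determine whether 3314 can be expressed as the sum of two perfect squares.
17² + 55² (a=17, b=55)

Factorization: 3314 = 2 × 1657
By Fermat: n is sum of two squares iff every prime p ≡ 3 (mod 4) appears to even power.
All primes ≡ 3 (mod 4) appear to even power.
Search a = 0, 1, 2, … for 3314 - a² a perfect square: first hit at a = 17: 3314 - 289 = 3025 = 55².
3314 = 17² + 55² = 289 + 3025 ✓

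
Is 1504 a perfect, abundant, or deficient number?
abundant

Proper divisors of 1504: sum = 1 + 2 + 4 + 8 + 16 + 32 + 47 + 94 + 188 + 376 + 752 = 1520
Since 1520 > 1504, 1504 is abundant.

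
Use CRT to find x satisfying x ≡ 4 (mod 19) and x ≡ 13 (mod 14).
251

Using Chinese Remainder Theorem:
M = 19 × 14 = 266
M1 = 14, M2 = 19
y1 = 14^(-1) mod 19 = 15
y2 = 19^(-1) mod 14 = 3
x = (4×14×15 + 13×19×3) mod 266 = 251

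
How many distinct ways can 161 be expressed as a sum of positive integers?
118159068427

p(n) counts ways to write n as a sum of positive integers (order ignored).
Euler's pentagonal recurrence: p(k) = p(k-1) + p(k-2) - p(k-5) - p(k-7) + p(k-12) + p(k-15) - ... (offsets j(3j∓1)/2, signs ++--, p(0)=1, p(<0)=0).
DP table for k = 0..160: p(0)=1, p(1)=1, p(2)=2, p(3)=3, p(4)=5, p(5)=7, p(6)=11, p(7)=15, p(8)=22, p(9)=30, p(10)=42, p(11)=56, p(12)=77, p(13)=101, p(14)=135, p(15)=176, p(16)=231, p(17)=297, p(18)=385, p(19)=490, p(20)=627, p(21)=792, p(22)=1002, p(23)=1255, p(24)=1575, p(25)=1958, p(26)=2436, p(27)=3010, p(28)=3718, p(29)=4565, p(30)=5604, p(31)=6842, p(32)=8349, p(33)=10143, p(34)=12310, p(35)=14883, p(36)=17977, p(37)=21637, p(38)=26015, p(39)=31185, p(40)=37338, p(41)=44583, p(42)=53174, p(43)=63261, p(44)=75175, p(45)=89134, p(46)=105558, p(47)=124754, p(48)=147273, p(49)=173525, p(50)=204226, p(51)=239943, p(52)=281589, p(53)=329931, p(54)=386155, p(55)=451276, p(56)=526823, p(57)=614154, p(58)=715220, p(59)=831820, p(60)=966467, p(61)=1121505, p(62)=1300156, p(63)=1505499, p(64)=1741630, p(65)=2012558, p(66)=2323520, p(67)=2679689, p(68)=3087735, p(69)=3554345, p(70)=4087968, p(71)=4697205, p(72)=5392783, p(73)=6185689, p(74)=7089500, p(75)=8118264, p(76)=9289091, p(77)=10619863, p(78)=12132164, p(79)=13848650, p(80)=15796476, p(81)=18004327, p(82)=20506255, p(83)=23338469, p(84)=26543660, p(85)=30167357, p(86)=34262962, p(87)=38887673, p(88)=44108109, p(89)=49995925, p(90)=56634173, p(91)=64112359, p(92)=72533807, p(93)=82010177, p(94)=92669720, p(95)=104651419, p(96)=118114304, p(97)=133230930, p(98)=150198136, p(99)=169229875, p(100)=190569292, p(101)=214481126, p(102)=241265379, p(103)=271248950, p(104)=304801365, p(105)=342325709, p(106)=384276336, p(107)=431149389, p(108)=483502844, p(109)=541946240, p(110)=607163746, p(111)=679903203, p(112)=761002156, p(113)=851376628, p(114)=952050665, p(115)=1064144451, p(116)=1188908248, p(117)=1327710076, p(118)=1482074143, p(119)=1653668665, p(120)=1844349560, p(121)=2056148051, p(122)=2291320912, p(123)=2552338241, p(124)=2841940500, p(125)=3163127352, p(126)=3519222692, p(127)=3913864295, p(128)=4351078600, p(129)=4835271870, p(130)=5371315400, p(131)=5964539504, p(132)=6620830889, p(133)=7346629512, p(134)=8149040695, p(135)=9035836076, p(136)=10015581680, p(137)=11097645016, p(138)=12292341831, p(139)=13610949895, p(140)=15065878135, p(141)=16670689208, p(142)=18440293320, p(143)=20390982757, p(144)=22540654445, p(145)=24908858009, p(146)=27517052599, p(147)=30388671978, p(148)=33549419497, p(149)=37027355200, p(150)=40853235313, p(151)=45060624582, p(152)=49686288421, p(153)=54770336324, p(154)=60356673280, p(155)=66493182097, p(156)=73232243759, p(157)=80630964769, p(158)=88751778802, p(159)=97662728555, p(160)=107438159466.
Final step: p(161) = p(160) + p(159) - p(156) - p(154) + p(149) + p(146) - p(139) - p(135) + p(126) + p(121) - p(110) - p(104) + p(91) + p(84) - p(69) - p(61) + p(44) + p(35) - p(16) - p(6)
= 107438159466 + 97662728555 - 73232243759 - 60356673280 + 37027355200 + 27517052599 - 13610949895 - 9035836076 + 3519222692 + 2056148051 - 607163746 - 304801365 + 64112359 + 26543660 - 3554345 - 1121505 + 75175 + 14883 - 231 - 11
= 118159068427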